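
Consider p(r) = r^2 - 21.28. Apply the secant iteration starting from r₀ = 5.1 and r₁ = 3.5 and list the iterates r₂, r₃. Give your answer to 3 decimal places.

4.550, 4.622

p(5.1) = 4.73000, p(3.5) = -9.03000
r₂ = 3.50000 − (-9.03000)·(3.50000 − 5.10000) / (-9.03000 − 4.73000) = 3.50000 − (14.44800)/(-13.76000) = 4.55000
p(4.55000) = -0.57750
r₃ = 4.55000 − (-0.57750)·(4.55000 − 3.50000) / (-0.57750 − (-9.03000)) = 4.55000 − (-0.60638)/(8.45250) = 4.62174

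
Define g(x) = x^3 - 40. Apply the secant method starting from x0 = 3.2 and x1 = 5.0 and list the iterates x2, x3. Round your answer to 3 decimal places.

g(3.2) = -7.23200, g(5.0) = 85.00000
x2 = 5.00000 − 85.00000·(5.00000 − 3.20000) / (85.00000 − (-7.23200)) = 5.00000 − (153.00000)/(92.23200) = 3.34114
g(3.34114) = -2.70214
x3 = 3.34114 − (-2.70214)·(3.34114 − 5.00000) / (-2.70214 − 85.00000) = 3.34114 − (4.48247)/(-87.70214) = 3.39225

3.341, 3.392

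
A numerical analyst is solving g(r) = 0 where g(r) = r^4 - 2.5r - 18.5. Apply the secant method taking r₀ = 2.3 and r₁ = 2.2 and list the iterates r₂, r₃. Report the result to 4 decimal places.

g(2.3) = 3.734100, g(2.2) = -0.574400
r₂ = 2.200000 − (-0.574400)·(2.200000 − 2.300000) / (-0.574400 − 3.734100) = 2.200000 − (0.057440)/(-4.308500) = 2.213332
g(2.213332) = -0.034720
r₃ = 2.213332 − (-0.034720)·(2.213332 − 2.200000) / (-0.034720 − (-0.574400)) = 2.213332 − (-0.000463)/(0.539680) = 2.214189

2.2133, 2.2142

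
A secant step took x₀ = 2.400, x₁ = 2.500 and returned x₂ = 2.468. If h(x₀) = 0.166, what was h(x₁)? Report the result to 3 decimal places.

-0.078

The secant line through (2.400, 0.166) and (2.500, h(x₁)) crosses zero at x₂ = 2.468.
So (2.400, 0.166), (2.500, h(x₁)), (2.468, 0) are collinear:
h(x₁) = 0.166 · (2.500 − 2.468) / (2.400 − 2.468) = 0.166 · (0.03200)/(-0.06800) = -0.07812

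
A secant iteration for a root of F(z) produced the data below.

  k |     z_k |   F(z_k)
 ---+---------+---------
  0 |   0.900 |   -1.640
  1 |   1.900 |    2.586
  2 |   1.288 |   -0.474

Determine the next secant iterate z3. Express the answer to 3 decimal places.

1.383

z3 = 1.288 − (-0.474)·(1.288 − 1.900) / (-0.474 − 2.586)
   = 1.288 − (0.29009)/(-3.06000) = 1.38280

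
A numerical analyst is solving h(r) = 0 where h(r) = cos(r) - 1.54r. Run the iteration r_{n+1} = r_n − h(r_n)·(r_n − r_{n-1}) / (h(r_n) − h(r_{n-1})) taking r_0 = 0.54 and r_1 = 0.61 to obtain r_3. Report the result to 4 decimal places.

h(0.54) = 0.026109, h(0.61) = -0.119752
r_2 = 0.610000 − (-0.119752)·(0.610000 − 0.540000) / (-0.119752 − 0.026109) = 0.610000 − (-0.008383)/(-0.145861) = 0.552530
h(0.552530) = 0.000304
r_3 = 0.552530 − 0.000304·(0.552530 − 0.610000) / (0.000304 − (-0.119752)) = 0.552530 − (-0.000017)/(0.120056) = 0.552675

0.5527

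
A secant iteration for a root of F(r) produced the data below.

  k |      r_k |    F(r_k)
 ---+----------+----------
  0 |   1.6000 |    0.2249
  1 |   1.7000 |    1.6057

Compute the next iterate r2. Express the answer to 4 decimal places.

r2 = 1.7000 − 1.6057·(1.7000 − 1.6000) / (1.6057 − 0.2249)
   = 1.7000 − (0.160570)/(1.380800) = 1.583712

1.5837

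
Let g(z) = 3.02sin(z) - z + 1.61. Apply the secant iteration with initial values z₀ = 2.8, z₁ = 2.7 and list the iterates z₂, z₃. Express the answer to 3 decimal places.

2.753, 2.753

g(2.8) = -0.17834, g(2.7) = 0.20069
z₂ = 2.70000 − 0.20069·(2.70000 − 2.80000) / (0.20069 − (-0.17834)) = 2.70000 − (-0.02007)/(0.37902) = 2.75295
g(2.75295) = 0.00143
z₃ = 2.75295 − 0.00143·(2.75295 − 2.70000) / (0.00143 − 0.20069) = 2.75295 − (0.00008)/(-0.19926) = 2.75333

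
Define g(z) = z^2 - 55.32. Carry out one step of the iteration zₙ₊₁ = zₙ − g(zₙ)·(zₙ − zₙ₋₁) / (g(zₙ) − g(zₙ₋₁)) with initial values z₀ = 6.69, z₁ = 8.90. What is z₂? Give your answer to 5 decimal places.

g(6.69) = -10.5639000, g(8.90) = 23.8900000
z₂ = 8.9000000 − 23.8900000·(8.9000000 − 6.6900000) / (23.8900000 − (-10.5639000)) = 8.9000000 − (52.7969000)/(34.4539000) = 7.3676074

7.36761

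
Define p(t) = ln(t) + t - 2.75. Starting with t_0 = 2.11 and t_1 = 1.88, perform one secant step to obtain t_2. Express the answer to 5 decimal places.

2.03896

p(2.11) = 0.1066879, p(1.88) = -0.2387282
t_2 = 1.8800000 − (-0.2387282)·(1.8800000 − 2.1100000) / (-0.2387282 − 0.1066879) = 1.8800000 − (0.0549075)/(-0.3454162) = 2.0389604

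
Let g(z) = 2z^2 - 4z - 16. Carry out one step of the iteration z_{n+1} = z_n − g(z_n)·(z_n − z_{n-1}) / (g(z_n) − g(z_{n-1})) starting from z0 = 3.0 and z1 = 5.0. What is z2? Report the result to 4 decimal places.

3.8333

g(3.0) = -10.000000, g(5.0) = 14.000000
z2 = 5.000000 − 14.000000·(5.000000 − 3.000000) / (14.000000 − (-10.000000)) = 5.000000 − (28.000000)/(24.000000) = 3.833333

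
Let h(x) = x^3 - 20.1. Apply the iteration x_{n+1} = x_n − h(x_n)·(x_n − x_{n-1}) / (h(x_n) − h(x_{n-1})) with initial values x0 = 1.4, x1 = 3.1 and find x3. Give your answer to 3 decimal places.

2.688

h(1.4) = -17.35600, h(3.1) = 9.69100
x2 = 3.10000 − 9.69100·(3.10000 − 1.40000) / (9.69100 − (-17.35600)) = 3.10000 − (16.47470)/(27.04700) = 2.49089
h(2.49089) = -4.64526
x3 = 2.49089 − (-4.64526)·(2.49089 − 3.10000) / (-4.64526 − 9.69100) = 2.49089 − (2.82949)/(-14.33626) = 2.68825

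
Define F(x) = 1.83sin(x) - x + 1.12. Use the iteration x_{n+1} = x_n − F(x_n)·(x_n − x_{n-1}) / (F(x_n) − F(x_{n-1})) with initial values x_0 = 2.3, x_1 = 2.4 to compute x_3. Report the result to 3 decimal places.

2.381

F(2.3) = 0.18464, F(2.4) = -0.04390
x_2 = 2.40000 − (-0.04390)·(2.40000 − 2.30000) / (-0.04390 − 0.18464) = 2.40000 − (-0.00439)/(-0.22854) = 2.38079
F(2.38079) = 0.00100
x_3 = 2.38079 − 0.00100·(2.38079 − 2.40000) / (0.00100 − (-0.04390)) = 2.38079 − (-0.00002)/(0.04490) = 2.38122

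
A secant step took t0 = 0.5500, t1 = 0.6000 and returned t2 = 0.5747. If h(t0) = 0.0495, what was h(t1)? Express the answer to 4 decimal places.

The secant line through (0.5500, 0.0495) and (0.6000, h(t1)) crosses zero at t2 = 0.5747.
So (0.5500, 0.0495), (0.6000, h(t1)), (0.5747, 0) are collinear:
h(t1) = 0.0495 · (0.6000 − 0.5747) / (0.5500 − 0.5747) = 0.0495 · (0.025300)/(-0.024700) = -0.050702

-0.0507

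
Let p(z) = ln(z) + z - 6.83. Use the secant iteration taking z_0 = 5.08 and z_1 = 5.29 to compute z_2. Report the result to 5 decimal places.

5.18453

p(5.08) = -0.1246887, p(5.29) = 0.1258182
z_2 = 5.2900000 − 0.1258182·(5.2900000 − 5.0800000) / (0.1258182 − (-0.1246887)) = 5.2900000 − (0.0264218)/(0.2505070) = 5.1845266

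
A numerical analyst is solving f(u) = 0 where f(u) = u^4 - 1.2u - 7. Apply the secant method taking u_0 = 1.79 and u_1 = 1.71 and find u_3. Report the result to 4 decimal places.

1.7361

f(1.79) = 1.118257, f(1.71) = -0.501639
u_2 = 1.710000 − (-0.501639)·(1.710000 − 1.790000) / (-0.501639 − 1.118257) = 1.710000 − (0.040131)/(-1.619896) = 1.734774
f(1.734774) = -0.024997
u_3 = 1.734774 − (-0.024997)·(1.734774 − 1.710000) / (-0.024997 − (-0.501639)) = 1.734774 − (-0.000619)/(0.476642) = 1.736073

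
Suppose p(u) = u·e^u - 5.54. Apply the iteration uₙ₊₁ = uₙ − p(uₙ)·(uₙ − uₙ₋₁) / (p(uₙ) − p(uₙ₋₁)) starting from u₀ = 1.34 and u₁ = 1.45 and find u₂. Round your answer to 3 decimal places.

1.384

p(1.34) = -0.42248, p(1.45) = 0.64152
u₂ = 1.45000 − 0.64152·(1.45000 − 1.34000) / (0.64152 − (-0.42248)) = 1.45000 − (0.07057)/(1.06400) = 1.38368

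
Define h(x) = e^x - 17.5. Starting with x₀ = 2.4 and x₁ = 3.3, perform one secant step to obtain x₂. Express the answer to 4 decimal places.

h(2.4) = -6.476824, h(3.3) = 9.612639
x₂ = 3.300000 − 9.612639·(3.300000 − 2.400000) / (9.612639 − (-6.476824)) = 3.300000 − (8.651375)/(16.089463) = 2.762296

2.7623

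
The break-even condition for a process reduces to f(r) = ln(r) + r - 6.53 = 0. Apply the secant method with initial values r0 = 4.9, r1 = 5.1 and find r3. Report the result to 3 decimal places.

4.934

f(4.9) = -0.04076, f(5.1) = 0.19924
r2 = 5.10000 − 0.19924·(5.10000 − 4.90000) / (0.19924 − (-0.04076)) = 5.10000 − (0.03985)/(0.24001) = 4.93397
f(4.93397) = 0.00011
r3 = 4.93397 − 0.00011·(4.93397 − 5.10000) / (0.00011 − 0.19924) = 4.93397 − (-0.00002)/(-0.19913) = 4.93387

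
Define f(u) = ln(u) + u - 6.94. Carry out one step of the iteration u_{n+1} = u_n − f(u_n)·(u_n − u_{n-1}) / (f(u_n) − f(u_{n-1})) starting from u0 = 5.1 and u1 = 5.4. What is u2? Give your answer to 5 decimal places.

5.27703

f(5.1) = -0.2107595, f(5.4) = 0.1463990
u2 = 5.4000000 − 0.1463990·(5.4000000 − 5.1000000) / (0.1463990 − (-0.2107595)) = 5.4000000 − (0.0439197)/(0.3571584) = 5.2770302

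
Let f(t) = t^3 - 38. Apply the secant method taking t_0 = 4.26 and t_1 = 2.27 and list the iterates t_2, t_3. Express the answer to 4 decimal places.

3.0678, 3.4918

f(4.26) = 39.308776, f(2.27) = -26.302917
t_2 = 2.270000 − (-26.302917)·(2.270000 − 4.260000) / (-26.302917 − 39.308776) = 2.270000 − (52.342805)/(-65.611693) = 3.067766
f(3.067766) = -9.128665
t_3 = 3.067766 − (-9.128665)·(3.067766 − 2.270000) / (-9.128665 − (-26.302917)) = 3.067766 − (-7.282542)/(17.174252) = 3.491805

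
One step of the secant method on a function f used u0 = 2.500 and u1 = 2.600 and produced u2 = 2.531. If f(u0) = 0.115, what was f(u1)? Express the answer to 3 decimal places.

-0.256

The secant line through (2.500, 0.115) and (2.600, f(u1)) crosses zero at u2 = 2.531.
So (2.500, 0.115), (2.600, f(u1)), (2.531, 0) are collinear:
f(u1) = 0.115 · (2.600 − 2.531) / (2.500 − 2.531) = 0.115 · (0.06900)/(-0.03100) = -0.25597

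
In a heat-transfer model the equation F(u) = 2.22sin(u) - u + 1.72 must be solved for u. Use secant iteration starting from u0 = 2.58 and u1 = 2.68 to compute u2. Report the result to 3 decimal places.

F(2.58) = 0.32223, F(2.68) = 0.02873
u2 = 2.68000 − 0.02873·(2.68000 − 2.58000) / (0.02873 − 0.32223) = 2.68000 − (0.00287)/(-0.29350) = 2.68979

2.690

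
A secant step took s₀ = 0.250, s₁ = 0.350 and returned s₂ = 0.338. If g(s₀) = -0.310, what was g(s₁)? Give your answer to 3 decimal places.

0.042

The secant line through (0.250, -0.310) and (0.350, g(s₁)) crosses zero at s₂ = 0.338.
So (0.250, -0.310), (0.350, g(s₁)), (0.338, 0) are collinear:
g(s₁) = -0.310 · (0.350 − 0.338) / (0.250 − 0.338) = -0.310 · (0.01200)/(-0.08800) = 0.04227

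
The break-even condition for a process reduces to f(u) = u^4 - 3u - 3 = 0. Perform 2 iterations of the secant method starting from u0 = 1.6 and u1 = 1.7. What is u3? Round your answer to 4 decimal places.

f(1.6) = -1.246400, f(1.7) = 0.252100
u2 = 1.700000 − 0.252100·(1.700000 − 1.600000) / (0.252100 − (-1.246400)) = 1.700000 − (0.025210)/(1.498500) = 1.683177
f(1.683177) = -0.023169
u3 = 1.683177 − (-0.023169)·(1.683177 − 1.700000) / (-0.023169 − 0.252100) = 1.683177 − (0.000390)/(-0.275269) = 1.684593

1.6846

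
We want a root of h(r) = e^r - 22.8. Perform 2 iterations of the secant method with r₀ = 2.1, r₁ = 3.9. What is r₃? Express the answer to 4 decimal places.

2.9897

h(2.1) = -14.633830, h(3.9) = 26.602449
r₂ = 3.900000 − 26.602449·(3.900000 − 2.100000) / (26.602449 − (-14.633830)) = 3.900000 − (47.884408)/(41.236279) = 2.738780
h(2.738780) = -7.331904
r₃ = 2.738780 − (-7.331904)·(2.738780 − 3.900000) / (-7.331904 − 26.602449) = 2.738780 − (8.513956)/(-33.934353) = 2.989675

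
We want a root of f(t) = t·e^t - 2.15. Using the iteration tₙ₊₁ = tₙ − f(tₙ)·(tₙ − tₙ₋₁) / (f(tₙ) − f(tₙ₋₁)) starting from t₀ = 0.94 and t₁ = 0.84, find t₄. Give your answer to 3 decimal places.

0.886

f(0.94) = 0.25638, f(0.84) = -0.20425
t₂ = 0.84000 − (-0.20425)·(0.84000 − 0.94000) / (-0.20425 − 0.25638) = 0.84000 − (0.02043)/(-0.46063) = 0.88434
f(0.88434) = -0.00867
t₃ = 0.88434 − (-0.00867)·(0.88434 − 0.84000) / (-0.00867 − (-0.20425)) = 0.88434 − (-0.00038)/(0.19559) = 0.88631
f(0.88631) = 0.00031
t₄ = 0.88631 − 0.00031·(0.88631 − 0.88434) / (0.00031 − (-0.00867)) = 0.88631 − (0.00000)/(0.00898) = 0.88624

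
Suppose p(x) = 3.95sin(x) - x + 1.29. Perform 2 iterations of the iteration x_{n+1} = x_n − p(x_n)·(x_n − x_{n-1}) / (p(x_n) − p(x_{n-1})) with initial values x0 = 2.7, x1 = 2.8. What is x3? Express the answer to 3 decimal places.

p(2.7) = 0.27815, p(2.8) = -0.18680
x2 = 2.80000 − (-0.18680)·(2.80000 − 2.70000) / (-0.18680 − 0.27815) = 2.80000 − (-0.01868)/(-0.46495) = 2.75982
p(2.75982) = 0.00180
x3 = 2.75982 − 0.00180·(2.75982 − 2.80000) / (0.00180 − (-0.18680)) = 2.75982 − (-0.00007)/(0.18859) = 2.76021

2.760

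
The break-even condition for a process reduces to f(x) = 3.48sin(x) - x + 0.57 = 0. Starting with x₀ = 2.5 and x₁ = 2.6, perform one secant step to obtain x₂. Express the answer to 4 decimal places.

f(2.5) = 0.152683, f(2.6) = -0.236055
x₂ = 2.600000 − (-0.236055)·(2.600000 − 2.500000) / (-0.236055 − 0.152683) = 2.600000 − (-0.023606)/(-0.388738) = 2.539277

2.5393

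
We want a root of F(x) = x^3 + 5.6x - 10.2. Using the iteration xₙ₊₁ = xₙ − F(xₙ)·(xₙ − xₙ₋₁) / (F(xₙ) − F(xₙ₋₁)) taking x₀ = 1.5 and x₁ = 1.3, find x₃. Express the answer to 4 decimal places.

F(1.5) = 1.575000, F(1.3) = -0.723000
x₂ = 1.300000 − (-0.723000)·(1.300000 − 1.500000) / (-0.723000 − 1.575000) = 1.300000 − (0.144600)/(-2.298000) = 1.362924
F(1.362924) = -0.035907
x₃ = 1.362924 − (-0.035907)·(1.362924 − 1.300000) / (-0.035907 − (-0.723000)) = 1.362924 − (-0.002259)/(0.687093) = 1.366213

1.3662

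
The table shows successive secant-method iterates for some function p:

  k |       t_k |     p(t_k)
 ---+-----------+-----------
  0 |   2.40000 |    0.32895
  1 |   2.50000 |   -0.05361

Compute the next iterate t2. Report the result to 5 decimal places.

t2 = 2.50000 − (-0.05361)·(2.50000 − 2.40000) / (-0.05361 − 0.32895)
   = 2.50000 − (-0.0053610)/(-0.3825600) = 2.4859865

2.48599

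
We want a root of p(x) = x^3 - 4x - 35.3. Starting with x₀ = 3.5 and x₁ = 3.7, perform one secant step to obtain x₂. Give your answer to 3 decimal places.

3.684

p(3.5) = -6.42500, p(3.7) = 0.55300
x₂ = 3.70000 − 0.55300·(3.70000 − 3.50000) / (0.55300 − (-6.42500)) = 3.70000 − (0.11060)/(6.97800) = 3.68415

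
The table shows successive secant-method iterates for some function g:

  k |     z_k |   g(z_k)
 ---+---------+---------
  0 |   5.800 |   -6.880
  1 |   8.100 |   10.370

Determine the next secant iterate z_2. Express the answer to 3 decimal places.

z_2 = 8.100 − 10.370·(8.100 − 5.800) / (10.370 − (-6.880))
   = 8.100 − (23.85100)/(17.25000) = 6.71733

6.717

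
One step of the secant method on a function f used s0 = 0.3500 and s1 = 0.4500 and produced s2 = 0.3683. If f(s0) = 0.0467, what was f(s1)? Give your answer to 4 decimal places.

-0.2085

The secant line through (0.3500, 0.0467) and (0.4500, f(s1)) crosses zero at s2 = 0.3683.
So (0.3500, 0.0467), (0.4500, f(s1)), (0.3683, 0) are collinear:
f(s1) = 0.0467 · (0.4500 − 0.3683) / (0.3500 − 0.3683) = 0.0467 · (0.081700)/(-0.018300) = -0.208491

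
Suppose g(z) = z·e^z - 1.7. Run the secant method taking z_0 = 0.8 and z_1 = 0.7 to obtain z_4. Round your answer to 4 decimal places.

0.7796

g(0.8) = 0.080433, g(0.7) = -0.290373
z_2 = 0.700000 − (-0.290373)·(0.700000 − 0.800000) / (-0.290373 − 0.080433) = 0.700000 − (0.029037)/(-0.370806) = 0.778309
g(0.778309) = -0.005010
z_3 = 0.778309 − (-0.005010)·(0.778309 − 0.700000) / (-0.005010 − (-0.290373)) = 0.778309 − (-0.000392)/(0.285363) = 0.779684
g(0.779684) = 0.000320
z_4 = 0.779684 − 0.000320·(0.779684 − 0.778309) / (0.000320 − (-0.005010)) = 0.779684 − (0.000000)/(0.005331) = 0.779601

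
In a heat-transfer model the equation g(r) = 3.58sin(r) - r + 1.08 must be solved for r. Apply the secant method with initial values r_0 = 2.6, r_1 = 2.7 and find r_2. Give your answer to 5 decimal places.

g(2.6) = 0.3254949, g(2.7) = -0.0899800
r_2 = 2.7000000 − (-0.0899800)·(2.7000000 − 2.6000000) / (-0.0899800 − 0.3254949) = 2.7000000 − (-0.0089980)/(-0.4154749) = 2.6783429

2.67834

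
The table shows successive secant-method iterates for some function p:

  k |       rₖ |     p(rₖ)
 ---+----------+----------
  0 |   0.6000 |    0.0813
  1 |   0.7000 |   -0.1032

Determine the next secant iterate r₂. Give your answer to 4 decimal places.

r₂ = 0.7000 − (-0.1032)·(0.7000 − 0.6000) / (-0.1032 − 0.0813)
   = 0.7000 − (-0.010320)/(-0.184500) = 0.644065

0.6441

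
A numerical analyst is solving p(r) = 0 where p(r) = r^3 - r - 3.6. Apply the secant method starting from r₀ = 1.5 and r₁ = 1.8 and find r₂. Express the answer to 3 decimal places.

p(1.5) = -1.72500, p(1.8) = 0.43200
r₂ = 1.80000 − 0.43200·(1.80000 − 1.50000) / (0.43200 − (-1.72500)) = 1.80000 − (0.12960)/(2.15700) = 1.73992

1.740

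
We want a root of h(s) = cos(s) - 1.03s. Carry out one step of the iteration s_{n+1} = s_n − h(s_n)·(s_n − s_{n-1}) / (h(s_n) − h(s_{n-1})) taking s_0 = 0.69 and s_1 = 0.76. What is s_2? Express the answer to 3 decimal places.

h(0.69) = 0.06055, h(0.76) = -0.05796
s_2 = 0.76000 − (-0.05796)·(0.76000 − 0.69000) / (-0.05796 − 0.06055) = 0.76000 − (-0.00406)/(-0.11851) = 0.72576

0.726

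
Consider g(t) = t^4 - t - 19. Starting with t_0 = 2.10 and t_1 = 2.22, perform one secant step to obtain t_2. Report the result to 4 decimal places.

g(2.10) = -1.651900, g(2.22) = 3.069127
t_2 = 2.220000 − 3.069127·(2.220000 − 2.100000) / (3.069127 − (-1.651900)) = 2.220000 − (0.368295)/(4.721027) = 2.141988

2.1420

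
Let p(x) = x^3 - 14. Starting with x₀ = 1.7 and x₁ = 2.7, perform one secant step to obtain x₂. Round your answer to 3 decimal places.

2.315

p(1.7) = -9.08700, p(2.7) = 5.68300
x₂ = 2.70000 − 5.68300·(2.70000 − 1.70000) / (5.68300 − (-9.08700)) = 2.70000 − (5.68300)/(14.77000) = 2.31523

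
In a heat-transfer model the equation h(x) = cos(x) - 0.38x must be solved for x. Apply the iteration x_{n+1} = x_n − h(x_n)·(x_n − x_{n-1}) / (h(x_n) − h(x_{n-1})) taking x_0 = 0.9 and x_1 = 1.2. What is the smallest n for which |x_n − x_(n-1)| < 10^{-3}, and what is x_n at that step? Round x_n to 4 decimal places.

n = 4, x_n = 1.1279

h(0.9) = 0.279610, h(1.2) = -0.093642
x_2 = 1.200000 − (-0.093642)·(0.300000)/(-0.373252) = 1.124735;  |Δ| = 0.075265
h(1.124735) = 0.004016
x_3 = 1.124735 − 0.004016·(-0.075265)/(0.097658) = 1.127830;  |Δ| = 0.003095
h(1.127830) = 0.000046
x_4 = 1.127830 − 0.000046·(0.003095)/(-0.003970) = 1.127866;  |Δ| = 0.000035
|x_4 − x_3| = 0.000035 < 10^{-3}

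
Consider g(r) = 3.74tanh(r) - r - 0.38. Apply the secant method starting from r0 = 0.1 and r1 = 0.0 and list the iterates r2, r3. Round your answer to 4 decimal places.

g(0.1) = -0.107242, g(0.0) = -0.380000
r2 = 0.000000 − (-0.380000)·(0.000000 − 0.100000) / (-0.380000 − (-0.107242)) = 0.000000 − (0.038000)/(-0.272758) = 0.139317
g(0.139317) = -0.001615
r3 = 0.139317 − (-0.001615)·(0.139317 − 0.000000) / (-0.001615 − (-0.380000)) = 0.139317 − (-0.000225)/(0.378385) = 0.139912

0.1393, 0.1399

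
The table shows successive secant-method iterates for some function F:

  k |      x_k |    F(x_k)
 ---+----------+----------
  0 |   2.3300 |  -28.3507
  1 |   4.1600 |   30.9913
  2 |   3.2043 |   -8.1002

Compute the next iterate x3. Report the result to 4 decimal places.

3.4023

x3 = 3.2043 − (-8.1002)·(3.2043 − 4.1600) / (-8.1002 − 30.9913)
   = 3.2043 − (7.741361)/(-39.091500) = 3.402332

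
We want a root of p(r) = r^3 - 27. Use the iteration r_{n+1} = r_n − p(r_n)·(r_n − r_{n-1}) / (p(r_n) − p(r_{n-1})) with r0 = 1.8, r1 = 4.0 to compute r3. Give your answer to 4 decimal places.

2.8844

p(1.8) = -21.168000, p(4.0) = 37.000000
r2 = 4.000000 − 37.000000·(4.000000 − 1.800000) / (37.000000 − (-21.168000)) = 4.000000 − (81.400000)/(58.168000) = 2.600605
p(2.600605) = -9.411725
r3 = 2.600605 − (-9.411725)·(2.600605 − 4.000000) / (-9.411725 − 37.000000) = 2.600605 − (13.170719)/(-46.411725) = 2.884385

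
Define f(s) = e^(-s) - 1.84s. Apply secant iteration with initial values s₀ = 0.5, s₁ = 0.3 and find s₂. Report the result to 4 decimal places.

0.3752

f(0.5) = -0.313469, f(0.3) = 0.188818
s₂ = 0.300000 − 0.188818·(0.300000 − 0.500000) / (0.188818 − (-0.313469)) = 0.300000 − (-0.037764)/(0.502288) = 0.375183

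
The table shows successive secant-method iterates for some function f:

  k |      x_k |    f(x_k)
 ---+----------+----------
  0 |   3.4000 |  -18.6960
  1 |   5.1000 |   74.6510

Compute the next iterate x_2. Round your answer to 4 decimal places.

x_2 = 5.1000 − 74.6510·(5.1000 − 3.4000) / (74.6510 − (-18.6960))
   = 5.1000 − (126.906700)/(93.347000) = 3.740484

3.7405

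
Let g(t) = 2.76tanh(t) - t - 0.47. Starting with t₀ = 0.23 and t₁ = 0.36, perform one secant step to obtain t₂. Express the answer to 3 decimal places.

g(0.23) = -0.07616, g(0.36) = 0.12279
t₂ = 0.36000 − 0.12279·(0.36000 − 0.23000) / (0.12279 − (-0.07616)) = 0.36000 − (0.01596)/(0.19895) = 0.27977

0.280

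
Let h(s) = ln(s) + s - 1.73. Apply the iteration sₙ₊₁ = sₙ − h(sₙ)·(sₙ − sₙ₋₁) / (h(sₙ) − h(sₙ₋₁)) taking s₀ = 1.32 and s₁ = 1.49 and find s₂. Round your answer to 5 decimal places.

1.39729

h(1.32) = -0.1323683, h(1.49) = 0.1587761
s₂ = 1.4900000 − 0.1587761·(1.4900000 − 1.3200000) / (0.1587761 − (-0.1323683)) = 1.4900000 − (0.0269919)/(0.2911444) = 1.3972902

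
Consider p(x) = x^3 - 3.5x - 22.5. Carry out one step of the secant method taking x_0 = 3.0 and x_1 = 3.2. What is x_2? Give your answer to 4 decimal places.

p(3.0) = -6.000000, p(3.2) = -0.932000
x_2 = 3.200000 − (-0.932000)·(3.200000 − 3.000000) / (-0.932000 − (-6.000000)) = 3.200000 − (-0.186400)/(5.068000) = 3.236780

3.2368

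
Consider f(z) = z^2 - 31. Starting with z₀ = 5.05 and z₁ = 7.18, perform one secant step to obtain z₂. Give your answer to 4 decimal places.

f(5.05) = -5.497500, f(7.18) = 20.552400
z₂ = 7.180000 − 20.552400·(7.180000 − 5.050000) / (20.552400 − (-5.497500)) = 7.180000 − (43.776612)/(26.049900) = 5.499509

5.4995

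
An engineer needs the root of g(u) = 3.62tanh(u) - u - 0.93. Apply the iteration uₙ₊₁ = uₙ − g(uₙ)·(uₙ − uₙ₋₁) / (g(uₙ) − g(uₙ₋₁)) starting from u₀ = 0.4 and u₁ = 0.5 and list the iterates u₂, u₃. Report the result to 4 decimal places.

0.3770, 0.3787

g(0.4) = 0.045415, g(0.5) = 0.242864
u₂ = 0.500000 − 0.242864·(0.500000 − 0.400000) / (0.242864 − 0.045415) = 0.500000 − (0.024286)/(0.197449) = 0.376999
g(0.376999) = -0.003443
u₃ = 0.376999 − (-0.003443)·(0.376999 − 0.500000) / (-0.003443 − 0.242864) = 0.376999 − (0.000423)/(-0.246307) = 0.378718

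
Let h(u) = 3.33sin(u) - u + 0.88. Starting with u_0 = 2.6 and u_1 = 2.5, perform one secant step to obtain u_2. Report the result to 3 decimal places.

2.599

h(2.6) = -0.00338, h(2.5) = 0.37291
u_2 = 2.50000 − 0.37291·(2.50000 − 2.60000) / (0.37291 − (-0.00338)) = 2.50000 − (-0.03729)/(0.37629) = 2.59910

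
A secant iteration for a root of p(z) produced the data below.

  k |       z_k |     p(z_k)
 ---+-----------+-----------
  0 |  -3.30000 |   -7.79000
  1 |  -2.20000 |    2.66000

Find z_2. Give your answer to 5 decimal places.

-2.48000

z_2 = -2.20000 − 2.66000·(-2.20000 − (-3.30000)) / (2.66000 − (-7.79000))
   = -2.20000 − (2.9260000)/(10.4500000) = -2.4800000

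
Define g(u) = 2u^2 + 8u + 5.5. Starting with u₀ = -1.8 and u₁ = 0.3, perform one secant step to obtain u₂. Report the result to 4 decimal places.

g(-1.8) = -2.420000, g(0.3) = 8.080000
u₂ = 0.300000 − 8.080000·(0.300000 − (-1.800000)) / (8.080000 − (-2.420000)) = 0.300000 − (16.968000)/(10.500000) = -1.316000

-1.3160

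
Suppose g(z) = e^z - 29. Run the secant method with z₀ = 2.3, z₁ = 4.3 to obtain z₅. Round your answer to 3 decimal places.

3.362

g(2.3) = -19.02582, g(4.3) = 44.69979
z₂ = 4.30000 − 44.69979·(4.30000 − 2.30000) / (44.69979 − (-19.02582)) = 4.30000 − (89.39959)/(63.72561) = 2.89712
g(2.89712) = -10.87818
z₃ = 2.89712 − (-10.87818)·(2.89712 − 4.30000) / (-10.87818 − 44.69979) = 2.89712 − (15.26081)/(-55.57797) = 3.17170
g(3.17170) = -5.15199
z₄ = 3.17170 − (-5.15199)·(3.17170 − 2.89712) / (-5.15199 − (-10.87818)) = 3.17170 − (-1.41465)/(5.72619) = 3.41875
g(3.41875) = 1.53125
z₅ = 3.41875 − 1.53125·(3.41875 − 3.17170) / (1.53125 − (-5.15199)) = 3.41875 − (0.37829)/(6.68324) = 3.36215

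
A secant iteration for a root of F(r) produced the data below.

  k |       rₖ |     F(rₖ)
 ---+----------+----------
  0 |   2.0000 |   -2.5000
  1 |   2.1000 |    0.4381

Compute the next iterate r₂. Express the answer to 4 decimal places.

r₂ = 2.1000 − 0.4381·(2.1000 − 2.0000) / (0.4381 − (-2.5000))
   = 2.1000 − (0.043810)/(2.938100) = 2.085089

2.0851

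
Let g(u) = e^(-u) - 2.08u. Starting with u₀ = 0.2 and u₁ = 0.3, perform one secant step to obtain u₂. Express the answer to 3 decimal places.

0.341

g(0.2) = 0.40273, g(0.3) = 0.11682
u₂ = 0.30000 − 0.11682·(0.30000 − 0.20000) / (0.11682 − 0.40273) = 0.30000 − (0.01168)/(-0.28591) = 0.34086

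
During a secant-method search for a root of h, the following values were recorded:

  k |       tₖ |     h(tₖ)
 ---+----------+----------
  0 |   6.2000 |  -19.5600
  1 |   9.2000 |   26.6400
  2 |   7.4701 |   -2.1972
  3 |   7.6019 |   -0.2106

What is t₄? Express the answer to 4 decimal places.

t₄ = 7.6019 − (-0.2106)·(7.6019 − 7.4701) / (-0.2106 − (-2.1972))
   = 7.6019 − (-0.027757)/(1.986600) = 7.615872

7.6159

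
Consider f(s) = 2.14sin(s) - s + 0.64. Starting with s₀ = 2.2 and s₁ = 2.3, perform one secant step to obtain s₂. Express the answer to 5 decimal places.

2.27261

f(2.2) = 0.1701823, f(2.3) = -0.0641908
s₂ = 2.3000000 − (-0.0641908)·(2.3000000 − 2.2000000) / (-0.0641908 − 0.1701823) = 2.3000000 − (-0.0064191)/(-0.2343732) = 2.2726117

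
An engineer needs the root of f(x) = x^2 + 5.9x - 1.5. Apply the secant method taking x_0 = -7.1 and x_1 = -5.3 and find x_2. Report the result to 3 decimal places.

-6.020

f(-7.1) = 7.02000, f(-5.3) = -4.68000
x_2 = -5.30000 − (-4.68000)·(-5.30000 − (-7.10000)) / (-4.68000 − 7.02000) = -5.30000 − (-8.42400)/(-11.70000) = -6.02000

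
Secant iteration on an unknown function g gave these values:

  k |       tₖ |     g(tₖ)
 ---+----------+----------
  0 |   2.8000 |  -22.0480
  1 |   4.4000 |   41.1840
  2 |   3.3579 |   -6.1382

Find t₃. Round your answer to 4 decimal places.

t₃ = 3.3579 − (-6.1382)·(3.3579 − 4.4000) / (-6.1382 − 41.1840)
   = 3.3579 − (6.396618)/(-47.322200) = 3.493072

3.4931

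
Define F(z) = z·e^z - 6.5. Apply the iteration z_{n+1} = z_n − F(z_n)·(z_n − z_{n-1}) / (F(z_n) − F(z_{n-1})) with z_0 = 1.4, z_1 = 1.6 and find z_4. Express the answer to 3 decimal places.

F(1.4) = -0.82272, F(1.6) = 1.42485
z_2 = 1.60000 − 1.42485·(1.60000 − 1.40000) / (1.42485 − (-0.82272)) = 1.60000 − (0.28497)/(2.24757) = 1.47321
F(1.47321) = -0.07207
z_3 = 1.47321 − (-0.07207)·(1.47321 − 1.60000) / (-0.07207 − 1.42485) = 1.47321 − (0.00914)/(-1.49692) = 1.47931
F(1.47931) = -0.00591
z_4 = 1.47931 − (-0.00591)·(1.47931 − 1.47321) / (-0.00591 − (-0.07207)) = 1.47931 − (-0.00004)/(0.06615) = 1.47986

1.480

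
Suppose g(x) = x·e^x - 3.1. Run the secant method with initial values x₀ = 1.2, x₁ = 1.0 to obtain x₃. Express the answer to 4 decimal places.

g(1.2) = 0.884140, g(1.0) = -0.381718
x₂ = 1.000000 − (-0.381718)·(1.000000 − 1.200000) / (-0.381718 − 0.884140) = 1.000000 − (0.076344)/(-1.265858) = 1.060310
g(1.060310) = -0.038604
x₃ = 1.060310 − (-0.038604)·(1.060310 − 1.000000) / (-0.038604 − (-0.381718)) = 1.060310 − (-0.002328)/(0.343114) = 1.067095

1.0671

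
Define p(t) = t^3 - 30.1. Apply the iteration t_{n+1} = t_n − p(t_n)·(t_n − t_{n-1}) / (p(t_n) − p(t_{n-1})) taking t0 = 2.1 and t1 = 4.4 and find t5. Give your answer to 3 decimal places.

3.110

p(2.1) = -20.83900, p(4.4) = 55.08400
t2 = 4.40000 − 55.08400·(4.40000 − 2.10000) / (55.08400 − (-20.83900)) = 4.40000 − (126.69320)/(75.92300) = 2.73129
p(2.73129) = -9.72465
t3 = 2.73129 − (-9.72465)·(2.73129 − 4.40000) / (-9.72465 − 55.08400) = 2.73129 − (16.22758)/(-64.80865) = 2.98169
p(2.98169) = -3.59147
t4 = 2.98169 − (-3.59147)·(2.98169 − 2.73129) / (-3.59147 − (-9.72465)) = 2.98169 − (-0.89928)/(6.13318) = 3.12831
p(3.12831) = 0.51467
t5 = 3.12831 − 0.51467·(3.12831 − 2.98169) / (0.51467 − (-3.59147)) = 3.12831 − (0.07546)/(4.10615) = 3.10993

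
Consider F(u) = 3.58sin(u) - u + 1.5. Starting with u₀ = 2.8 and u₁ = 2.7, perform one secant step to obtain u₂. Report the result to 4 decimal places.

F(2.8) = -0.100742, F(2.7) = 0.330020
u₂ = 2.700000 − 0.330020·(2.700000 − 2.800000) / (0.330020 − (-0.100742)) = 2.700000 − (-0.033002)/(0.430762) = 2.776613

2.7766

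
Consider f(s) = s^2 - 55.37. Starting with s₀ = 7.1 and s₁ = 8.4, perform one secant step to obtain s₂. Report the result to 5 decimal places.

7.42000

f(7.1) = -4.9600000, f(8.4) = 15.1900000
s₂ = 8.4000000 − 15.1900000·(8.4000000 − 7.1000000) / (15.1900000 − (-4.9600000)) = 8.4000000 − (19.7470000)/(20.1500000) = 7.4200000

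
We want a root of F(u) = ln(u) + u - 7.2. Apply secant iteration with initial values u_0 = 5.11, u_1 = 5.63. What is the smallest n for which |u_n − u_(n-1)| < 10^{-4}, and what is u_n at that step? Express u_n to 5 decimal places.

F(5.11) = -0.4588006, F(5.63) = 0.1581094
u_2 = 5.6300000 − 0.1581094·(0.5200000)/(0.6169100) = 5.4967279;  |Δ| = 0.1332721
F(5.4967279) = 0.0008809
u_3 = 5.4967279 − 0.0008809·(-0.1332721)/(-0.1572286) = 5.4959812;  |Δ| = 0.0007466
F(5.4959812) = -0.0000016
u_4 = 5.4959812 − (-0.0000016)·(-0.0007466)/(-0.0008825) = 5.4959826;  |Δ| = 0.0000014
|u_4 − u_3| = 0.0000014 < 10^{-4}

n = 4, u_n = 5.49598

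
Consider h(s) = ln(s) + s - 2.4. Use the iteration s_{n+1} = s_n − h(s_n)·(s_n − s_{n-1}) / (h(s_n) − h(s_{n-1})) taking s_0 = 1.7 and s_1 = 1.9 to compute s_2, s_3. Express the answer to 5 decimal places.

h(1.7) = -0.1693717, h(1.9) = 0.1418539
s_2 = 1.9000000 − 0.1418539·(1.9000000 − 1.7000000) / (0.1418539 − (-0.1693717)) = 1.9000000 − (0.0283708)/(0.3112256) = 1.8088418
h(1.8088418) = 0.0015285
s_3 = 1.8088418 − 0.0015285·(1.8088418 − 1.9000000) / (0.0015285 − 0.1418539) = 1.8088418 − (-0.0001393)/(-0.1403254) = 1.8078488

1.80884, 1.80785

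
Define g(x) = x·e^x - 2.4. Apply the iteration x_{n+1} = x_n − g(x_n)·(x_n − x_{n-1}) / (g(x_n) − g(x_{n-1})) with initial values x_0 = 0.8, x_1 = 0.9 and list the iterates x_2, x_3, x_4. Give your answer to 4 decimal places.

g(0.8) = -0.619567, g(0.9) = -0.186357
x_2 = 0.900000 − (-0.186357)·(0.900000 − 0.800000) / (-0.186357 − (-0.619567)) = 0.900000 − (-0.018636)/(0.433210) = 0.943018
g(0.943018) = 0.021404
x_3 = 0.943018 − 0.021404·(0.943018 − 0.900000) / (0.021404 − (-0.186357)) = 0.943018 − (0.000921)/(0.207761) = 0.938586
g(0.938586) = -0.000633
x_4 = 0.938586 − (-0.000633)·(0.938586 − 0.943018) / (-0.000633 − 0.021404) = 0.938586 − (0.000003)/(-0.022037) = 0.938713

0.9430, 0.9386, 0.9387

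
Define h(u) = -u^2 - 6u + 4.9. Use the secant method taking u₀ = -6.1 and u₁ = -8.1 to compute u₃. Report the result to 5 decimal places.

h(-6.1) = 4.2900000, h(-8.1) = -12.1100000
u₂ = -8.1000000 − (-12.1100000)·(-8.1000000 − (-6.1000000)) / (-12.1100000 − 4.2900000) = -8.1000000 − (24.2200000)/(-16.4000000) = -6.6231707
h(-6.6231707) = 0.7726338
u₃ = -6.6231707 − 0.7726338·(-6.6231707 − (-8.1000000)) / (0.7726338 − (-12.1100000)) = -6.6231707 − (1.1410483)/(12.8826338) = -6.7117433

-6.71174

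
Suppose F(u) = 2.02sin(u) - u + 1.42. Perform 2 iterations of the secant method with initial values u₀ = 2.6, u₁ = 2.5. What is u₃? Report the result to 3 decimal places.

F(2.6) = -0.13869, F(2.5) = 0.12891
u₂ = 2.50000 − 0.12891·(2.50000 − 2.60000) / (0.12891 − (-0.13869)) = 2.50000 − (-0.01289)/(0.26760) = 2.54817
F(2.54817) = 0.00141
u₃ = 2.54817 − 0.00141·(2.54817 − 2.50000) / (0.00141 − 0.12891) = 2.54817 − (0.00007)/(-0.12751) = 2.54871

2.549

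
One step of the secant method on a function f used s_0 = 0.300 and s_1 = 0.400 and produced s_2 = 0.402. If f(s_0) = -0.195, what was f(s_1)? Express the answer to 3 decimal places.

The secant line through (0.300, -0.195) and (0.400, f(s_1)) crosses zero at s_2 = 0.402.
So (0.300, -0.195), (0.400, f(s_1)), (0.402, 0) are collinear:
f(s_1) = -0.195 · (0.400 − 0.402) / (0.300 − 0.402) = -0.195 · (-0.00200)/(-0.10200) = -0.00382

-0.004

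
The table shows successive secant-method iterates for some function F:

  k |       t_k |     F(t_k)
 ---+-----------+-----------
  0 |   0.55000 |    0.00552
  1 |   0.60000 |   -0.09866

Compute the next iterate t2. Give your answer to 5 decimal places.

t2 = 0.60000 − (-0.09866)·(0.60000 − 0.55000) / (-0.09866 − 0.00552)
   = 0.60000 − (-0.0049330)/(-0.1041800) = 0.5526493

0.55265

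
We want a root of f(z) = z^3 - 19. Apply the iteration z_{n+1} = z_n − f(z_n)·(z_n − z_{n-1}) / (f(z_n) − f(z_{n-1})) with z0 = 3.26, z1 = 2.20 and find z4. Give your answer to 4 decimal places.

f(3.26) = 15.645976, f(2.20) = -8.352000
z2 = 2.200000 − (-8.352000)·(2.200000 − 3.260000) / (-8.352000 − 15.645976) = 2.200000 − (8.853120)/(-23.997976) = 2.568911
f(2.568911) = -2.046974
z3 = 2.568911 − (-2.046974)·(2.568911 − 2.200000) / (-2.046974 − (-8.352000)) = 2.568911 − (-0.755151)/(6.305026) = 2.688681
f(2.688681) = 0.436487
z4 = 2.688681 − 0.436487·(2.688681 − 2.568911) / (0.436487 − (-2.046974)) = 2.688681 − (0.052278)/(2.483461) = 2.667630

2.6676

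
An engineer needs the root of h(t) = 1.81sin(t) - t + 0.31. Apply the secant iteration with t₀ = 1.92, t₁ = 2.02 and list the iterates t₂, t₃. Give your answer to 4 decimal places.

1.9733, 1.9745

h(1.92) = 0.090758, h(2.02) = -0.079564
t₂ = 2.020000 − (-0.079564)·(2.020000 − 1.920000) / (-0.079564 − 0.090758) = 2.020000 − (-0.007956)/(-0.170323) = 1.973286
h(1.973286) = 0.002074
t₃ = 1.973286 − 0.002074·(1.973286 − 2.020000) / (0.002074 − (-0.079564)) = 1.973286 − (-0.000097)/(0.081639) = 1.974473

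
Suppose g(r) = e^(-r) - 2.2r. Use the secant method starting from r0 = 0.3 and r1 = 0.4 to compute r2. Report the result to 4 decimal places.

0.3278

g(0.3) = 0.080818, g(0.4) = -0.209680
r2 = 0.400000 − (-0.209680)·(0.400000 − 0.300000) / (-0.209680 − 0.080818) = 0.400000 − (-0.020968)/(-0.290498) = 0.327821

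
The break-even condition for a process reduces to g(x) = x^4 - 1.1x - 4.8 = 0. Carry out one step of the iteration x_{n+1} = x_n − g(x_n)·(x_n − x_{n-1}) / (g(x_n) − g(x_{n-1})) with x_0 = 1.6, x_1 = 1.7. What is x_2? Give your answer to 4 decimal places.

g(1.6) = -0.006400, g(1.7) = 1.682100
x_2 = 1.700000 − 1.682100·(1.700000 − 1.600000) / (1.682100 − (-0.006400)) = 1.700000 − (0.168210)/(1.688500) = 1.600379

1.6004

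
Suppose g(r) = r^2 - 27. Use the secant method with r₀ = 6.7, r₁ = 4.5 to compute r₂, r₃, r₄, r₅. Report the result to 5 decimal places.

5.10268, 5.20293, 5.19609, 5.19615

g(6.7) = 17.8900000, g(4.5) = -6.7500000
r₂ = 4.5000000 − (-6.7500000)·(4.5000000 − 6.7000000) / (-6.7500000 − 17.8900000) = 4.5000000 − (14.8500000)/(-24.6400000) = 5.1026786
g(5.1026786) = -0.9626714
r₃ = 5.1026786 − (-0.9626714)·(5.1026786 − 4.5000000) / (-0.9626714 − (-6.7500000)) = 5.1026786 − (-0.5801814)/(5.7873286) = 5.2029289
g(5.2029289) = 0.0704688
r₄ = 5.2029289 − 0.0704688·(5.2029289 − 5.1026786) / (0.0704688 − (-0.9626714)) = 5.2029289 − (0.0070645)/(1.0331402) = 5.1960910
g(5.1960910) = -0.0006387
r₅ = 5.1960910 − (-0.0006387)·(5.1960910 − 5.2029289) / (-0.0006387 − 0.0704688) = 5.1960910 − (0.0000044)/(-0.0711076) = 5.1961524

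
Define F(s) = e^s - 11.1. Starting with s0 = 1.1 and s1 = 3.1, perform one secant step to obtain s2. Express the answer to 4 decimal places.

F(1.1) = -8.095834, F(3.1) = 11.097951
s2 = 3.100000 − 11.097951·(3.100000 − 1.100000) / (11.097951 − (-8.095834)) = 3.100000 − (22.195903)/(19.193785) = 1.943589

1.9436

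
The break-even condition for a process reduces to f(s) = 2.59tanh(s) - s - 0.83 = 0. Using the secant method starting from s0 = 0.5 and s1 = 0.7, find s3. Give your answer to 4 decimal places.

f(0.5) = -0.133117, f(0.7) = 0.035313
s2 = 0.700000 − 0.035313·(0.700000 − 0.500000) / (0.035313 − (-0.133117)) = 0.700000 − (0.007063)/(0.168429) = 0.658068
f(0.658068) = 0.006560
s3 = 0.658068 − 0.006560·(0.658068 − 0.700000) / (0.006560 − 0.035313) = 0.658068 − (-0.000275)/(-0.028753) = 0.648502

0.6485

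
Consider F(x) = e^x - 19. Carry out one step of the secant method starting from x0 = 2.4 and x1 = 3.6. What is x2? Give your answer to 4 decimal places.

2.7743

F(2.4) = -7.976824, F(3.6) = 17.598234
x2 = 3.600000 − 17.598234·(3.600000 − 2.400000) / (17.598234 − (-7.976824)) = 3.600000 − (21.117881)/(25.575058) = 2.774278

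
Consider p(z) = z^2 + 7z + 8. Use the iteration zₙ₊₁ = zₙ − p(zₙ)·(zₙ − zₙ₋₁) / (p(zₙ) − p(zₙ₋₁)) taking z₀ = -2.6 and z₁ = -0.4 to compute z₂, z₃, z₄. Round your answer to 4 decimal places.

p(-2.6) = -3.440000, p(-0.4) = 5.360000
z₂ = -0.400000 − 5.360000·(-0.400000 − (-2.600000)) / (5.360000 − (-3.440000)) = -0.400000 − (11.792000)/(8.800000) = -1.740000
p(-1.740000) = -1.152400
z₃ = -1.740000 − (-1.152400)·(-1.740000 − (-0.400000)) / (-1.152400 − 5.360000) = -1.740000 − (1.544216)/(-6.512400) = -1.502881
p(-1.502881) = -0.261514
z₄ = -1.502881 − (-0.261514)·(-1.502881 − (-1.740000)) / (-0.261514 − (-1.152400)) = -1.502881 − (-0.062010)/(0.890886) = -1.433276

-1.7400, -1.5029, -1.4333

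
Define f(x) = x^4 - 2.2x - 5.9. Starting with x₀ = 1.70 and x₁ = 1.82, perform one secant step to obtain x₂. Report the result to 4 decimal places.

f(1.70) = -1.287900, f(1.82) = 1.067994
x₂ = 1.820000 − 1.067994·(1.820000 − 1.700000) / (1.067994 − (-1.287900)) = 1.820000 − (0.128159)/(2.355894) = 1.765601

1.7656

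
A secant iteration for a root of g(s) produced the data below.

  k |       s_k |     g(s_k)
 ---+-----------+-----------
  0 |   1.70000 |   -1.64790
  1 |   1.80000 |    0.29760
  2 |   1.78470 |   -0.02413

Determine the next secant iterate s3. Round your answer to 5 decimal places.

1.78585

s3 = 1.78470 − (-0.02413)·(1.78470 − 1.80000) / (-0.02413 − 0.29760)
   = 1.78470 − (0.0003692)/(-0.3217300) = 1.7858475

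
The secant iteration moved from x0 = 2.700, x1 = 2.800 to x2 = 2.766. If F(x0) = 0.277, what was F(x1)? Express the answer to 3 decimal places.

The secant line through (2.700, 0.277) and (2.800, F(x1)) crosses zero at x2 = 2.766.
So (2.700, 0.277), (2.800, F(x1)), (2.766, 0) are collinear:
F(x1) = 0.277 · (2.800 − 2.766) / (2.700 − 2.766) = 0.277 · (0.03400)/(-0.06600) = -0.14270

-0.143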